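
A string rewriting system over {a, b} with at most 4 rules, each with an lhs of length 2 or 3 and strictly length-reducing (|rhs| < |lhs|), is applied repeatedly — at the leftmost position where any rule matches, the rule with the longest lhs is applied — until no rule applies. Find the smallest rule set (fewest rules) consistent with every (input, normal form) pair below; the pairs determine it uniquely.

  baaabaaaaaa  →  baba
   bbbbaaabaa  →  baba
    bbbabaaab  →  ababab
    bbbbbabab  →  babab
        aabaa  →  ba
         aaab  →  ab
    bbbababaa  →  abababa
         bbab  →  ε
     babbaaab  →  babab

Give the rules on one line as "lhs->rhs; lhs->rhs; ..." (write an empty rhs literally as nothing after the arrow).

  | baaabaaaaaa => baabaaaaaa => babaaaaaa => babaaaaa => babaaaa => babaaa => babaa => baba
  | bbbbaaabaa => abbaaabaa => aabaabaa => baabaa => babaa => baba
  | bbbabaaab => ababaaab => ababaab => ababab
  | bbbbbabab => abbbabab => aababab => babab

aa->; baa->ba; bb->a; bba->ab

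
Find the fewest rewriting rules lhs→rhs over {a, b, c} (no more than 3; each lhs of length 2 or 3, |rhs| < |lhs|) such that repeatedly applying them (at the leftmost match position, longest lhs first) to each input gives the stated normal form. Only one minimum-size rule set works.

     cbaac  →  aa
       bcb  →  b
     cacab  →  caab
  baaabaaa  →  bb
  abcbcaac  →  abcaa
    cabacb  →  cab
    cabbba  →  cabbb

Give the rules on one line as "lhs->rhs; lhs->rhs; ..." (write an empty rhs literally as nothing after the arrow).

ac->a; ba->b; cb->

  | cbaac => aac => aa
  | bcb => b
  | cacab => caab
  | baaabaaa => baabaaa => babaaa => bbaaa => bbaa => bba => bb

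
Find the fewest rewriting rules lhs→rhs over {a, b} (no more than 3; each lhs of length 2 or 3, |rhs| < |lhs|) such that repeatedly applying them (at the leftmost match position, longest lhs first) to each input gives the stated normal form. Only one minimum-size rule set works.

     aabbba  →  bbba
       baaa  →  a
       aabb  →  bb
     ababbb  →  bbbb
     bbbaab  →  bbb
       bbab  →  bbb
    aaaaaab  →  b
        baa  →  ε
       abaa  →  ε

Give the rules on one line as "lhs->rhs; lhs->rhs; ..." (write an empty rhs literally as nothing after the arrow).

  | aabbba => abbba => bbba
  | baaa => a
  | aabb => abb => bb
  | ababbb => babbb => bbbb

ab->b; baa->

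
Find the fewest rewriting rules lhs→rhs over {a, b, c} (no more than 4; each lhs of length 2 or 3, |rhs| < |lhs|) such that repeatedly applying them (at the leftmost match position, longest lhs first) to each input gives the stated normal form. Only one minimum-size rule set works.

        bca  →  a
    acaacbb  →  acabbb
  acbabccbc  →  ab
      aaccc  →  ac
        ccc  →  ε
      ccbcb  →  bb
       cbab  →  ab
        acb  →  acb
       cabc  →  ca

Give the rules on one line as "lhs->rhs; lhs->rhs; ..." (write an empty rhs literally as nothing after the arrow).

aac->ab; bc->; cba->a; cc->b

  | bca => a
  | acaacbb => acabbb
  | acbabccbc => aabccbc => aacbc => abbc => ab
  | aaccc => abcc => ac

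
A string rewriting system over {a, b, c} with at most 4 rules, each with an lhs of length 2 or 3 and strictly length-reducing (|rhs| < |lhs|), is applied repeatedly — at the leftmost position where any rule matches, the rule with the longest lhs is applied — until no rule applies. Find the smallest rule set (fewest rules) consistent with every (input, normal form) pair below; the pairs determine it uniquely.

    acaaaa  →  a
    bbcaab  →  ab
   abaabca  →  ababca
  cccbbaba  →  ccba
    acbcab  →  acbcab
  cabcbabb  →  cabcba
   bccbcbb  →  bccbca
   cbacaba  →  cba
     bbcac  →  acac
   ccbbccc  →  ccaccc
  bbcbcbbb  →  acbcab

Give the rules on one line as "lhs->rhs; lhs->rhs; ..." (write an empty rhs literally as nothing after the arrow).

aa->a; bac->ca; bb->a; caa->

  | acaaaa => aaa => aa => a
  | bbcaab => acaab => ab
  | abaabca => ababca
  | cccbbaba => cccaaba => ccba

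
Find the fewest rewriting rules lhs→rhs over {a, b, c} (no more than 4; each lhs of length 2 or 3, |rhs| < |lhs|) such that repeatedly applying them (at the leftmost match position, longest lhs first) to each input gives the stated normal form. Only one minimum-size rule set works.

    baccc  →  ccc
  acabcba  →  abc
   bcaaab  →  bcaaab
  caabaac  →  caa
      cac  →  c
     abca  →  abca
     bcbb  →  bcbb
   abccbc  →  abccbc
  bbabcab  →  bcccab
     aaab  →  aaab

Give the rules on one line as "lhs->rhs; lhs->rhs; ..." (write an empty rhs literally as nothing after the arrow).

  | baccc => ccc
  | acabcba => abcba => abc
  | bcaaab
  | caabaac => caaac => caa

ac->; ba->; bab->cc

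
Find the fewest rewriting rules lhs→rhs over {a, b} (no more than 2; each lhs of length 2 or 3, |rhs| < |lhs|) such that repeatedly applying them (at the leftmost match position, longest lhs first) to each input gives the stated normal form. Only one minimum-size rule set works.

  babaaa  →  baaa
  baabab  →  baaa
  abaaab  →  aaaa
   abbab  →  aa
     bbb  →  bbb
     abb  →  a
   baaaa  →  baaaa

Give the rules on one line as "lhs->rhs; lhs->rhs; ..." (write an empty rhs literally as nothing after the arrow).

  | babaaa => baaa
  | baabab => baaab => baaa
  | abaaab => aaaab => aaaa
  | abbab => abab => aab => aa

ab->a; bab->b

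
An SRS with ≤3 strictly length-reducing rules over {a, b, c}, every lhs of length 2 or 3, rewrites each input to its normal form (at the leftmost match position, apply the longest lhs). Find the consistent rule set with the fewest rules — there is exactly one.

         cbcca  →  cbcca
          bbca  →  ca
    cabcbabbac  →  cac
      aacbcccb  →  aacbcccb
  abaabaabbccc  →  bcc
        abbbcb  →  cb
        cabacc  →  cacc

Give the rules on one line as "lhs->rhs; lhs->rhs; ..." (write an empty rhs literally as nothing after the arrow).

ab->; abc->bb; bb->

  | cbcca
  | bbca => ca
  | cabcbabbac => cbbbabbac => cbabbac => cbbac => cac
  | aacbcccb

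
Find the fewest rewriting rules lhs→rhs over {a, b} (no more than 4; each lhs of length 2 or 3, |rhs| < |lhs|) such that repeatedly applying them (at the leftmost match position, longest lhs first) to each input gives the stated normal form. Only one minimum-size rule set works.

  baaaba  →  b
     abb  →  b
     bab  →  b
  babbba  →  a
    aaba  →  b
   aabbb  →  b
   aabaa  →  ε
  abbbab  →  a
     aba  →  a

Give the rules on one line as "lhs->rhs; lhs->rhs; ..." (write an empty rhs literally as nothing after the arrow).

aa->b; ba->; bb->a

  | baaaba => aaba => bba => aa => b
  | abb => aa => b
  | bab => b
  | babbba => bbba => aba => a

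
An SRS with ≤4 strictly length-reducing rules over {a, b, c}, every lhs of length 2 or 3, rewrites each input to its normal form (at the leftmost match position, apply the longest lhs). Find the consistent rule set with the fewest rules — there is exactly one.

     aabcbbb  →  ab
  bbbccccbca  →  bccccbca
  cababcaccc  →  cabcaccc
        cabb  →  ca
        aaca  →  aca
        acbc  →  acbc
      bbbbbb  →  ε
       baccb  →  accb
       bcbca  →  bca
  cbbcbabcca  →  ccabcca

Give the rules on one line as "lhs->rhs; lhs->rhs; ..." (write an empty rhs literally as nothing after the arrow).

  | aabcbbb => abcbbb => abbb => ab
  | bbbccccbca => bccccbca
  | cababcaccc => caabcaccc => cabcaccc
  | cabb => ca

aa->a; ba->a; bb->; bcb->b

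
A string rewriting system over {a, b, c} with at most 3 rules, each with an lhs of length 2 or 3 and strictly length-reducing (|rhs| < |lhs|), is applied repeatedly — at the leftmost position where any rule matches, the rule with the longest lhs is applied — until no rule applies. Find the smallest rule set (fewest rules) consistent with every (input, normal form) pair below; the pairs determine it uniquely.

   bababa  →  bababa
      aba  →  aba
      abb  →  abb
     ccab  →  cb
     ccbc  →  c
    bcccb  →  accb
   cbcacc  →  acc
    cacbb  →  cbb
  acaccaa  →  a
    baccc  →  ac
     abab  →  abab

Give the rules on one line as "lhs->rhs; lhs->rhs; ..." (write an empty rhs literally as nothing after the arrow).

bac->b; bc->a; ca->

  | bababa
  | aba
  | abb
  | ccab => cb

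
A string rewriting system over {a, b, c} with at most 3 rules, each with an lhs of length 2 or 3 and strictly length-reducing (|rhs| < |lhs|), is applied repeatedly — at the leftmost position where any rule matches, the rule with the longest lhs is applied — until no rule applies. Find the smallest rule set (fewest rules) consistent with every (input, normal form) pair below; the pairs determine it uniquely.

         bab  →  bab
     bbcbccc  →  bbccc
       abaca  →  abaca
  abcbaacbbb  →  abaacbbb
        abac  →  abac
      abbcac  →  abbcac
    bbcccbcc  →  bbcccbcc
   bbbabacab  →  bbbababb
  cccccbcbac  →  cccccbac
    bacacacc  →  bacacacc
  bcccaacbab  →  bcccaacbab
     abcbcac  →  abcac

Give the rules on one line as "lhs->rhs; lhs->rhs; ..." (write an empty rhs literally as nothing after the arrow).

  | bab
  | bbcbccc => bbccc
  | abaca
  | abcbaacbbb => abaacbbb

bcb->b; cab->bb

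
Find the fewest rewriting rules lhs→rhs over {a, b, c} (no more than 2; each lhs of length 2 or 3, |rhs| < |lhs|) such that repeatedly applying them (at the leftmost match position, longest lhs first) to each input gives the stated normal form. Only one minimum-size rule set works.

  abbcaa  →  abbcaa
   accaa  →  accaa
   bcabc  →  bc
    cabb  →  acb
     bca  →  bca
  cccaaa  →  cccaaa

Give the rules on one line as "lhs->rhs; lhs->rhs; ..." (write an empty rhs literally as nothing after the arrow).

bac->b; cab->ac

  | abbcaa
  | accaa
  | bcabc => bacc => bc
  | cabb => acb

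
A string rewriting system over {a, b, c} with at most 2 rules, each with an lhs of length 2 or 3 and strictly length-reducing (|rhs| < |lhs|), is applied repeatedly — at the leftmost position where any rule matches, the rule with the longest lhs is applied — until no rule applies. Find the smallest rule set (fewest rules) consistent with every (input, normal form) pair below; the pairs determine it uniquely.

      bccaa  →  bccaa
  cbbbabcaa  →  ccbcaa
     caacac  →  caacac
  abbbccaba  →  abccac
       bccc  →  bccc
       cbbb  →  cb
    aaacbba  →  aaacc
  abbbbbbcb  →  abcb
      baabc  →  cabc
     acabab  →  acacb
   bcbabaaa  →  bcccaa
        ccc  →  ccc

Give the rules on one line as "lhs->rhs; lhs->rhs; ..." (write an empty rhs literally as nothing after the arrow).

  | bccaa
  | cbbbabcaa => cbbabcaa => cbabcaa => ccbcaa
  | caacac
  | abbbccaba => abbccaba => abccaba => abccac

ba->c; bb->b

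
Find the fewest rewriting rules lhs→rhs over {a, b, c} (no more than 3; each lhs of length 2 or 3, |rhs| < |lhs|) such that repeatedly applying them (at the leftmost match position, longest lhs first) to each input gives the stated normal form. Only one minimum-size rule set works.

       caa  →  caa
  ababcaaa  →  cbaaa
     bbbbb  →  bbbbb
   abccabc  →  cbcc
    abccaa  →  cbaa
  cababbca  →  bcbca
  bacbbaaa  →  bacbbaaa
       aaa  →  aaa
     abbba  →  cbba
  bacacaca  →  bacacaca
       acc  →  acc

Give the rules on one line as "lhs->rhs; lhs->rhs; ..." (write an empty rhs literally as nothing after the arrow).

ab->c; cca->ba

  | caa
  | ababcaaa => cabcaaa => cccaaa => cbaaa
  | bbbbb
  | abccabc => cccabc => cbabc => cbcc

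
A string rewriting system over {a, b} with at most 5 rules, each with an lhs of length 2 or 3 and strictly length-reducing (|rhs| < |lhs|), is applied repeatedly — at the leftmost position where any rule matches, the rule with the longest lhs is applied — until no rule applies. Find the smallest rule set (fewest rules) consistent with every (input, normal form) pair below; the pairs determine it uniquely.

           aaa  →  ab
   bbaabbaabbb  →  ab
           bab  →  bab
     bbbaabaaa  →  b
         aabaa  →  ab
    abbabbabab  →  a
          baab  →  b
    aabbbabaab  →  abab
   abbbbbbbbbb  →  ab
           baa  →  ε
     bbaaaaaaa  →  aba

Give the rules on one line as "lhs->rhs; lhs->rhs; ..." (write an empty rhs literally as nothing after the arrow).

  | aaa => ab
  | bbaabbaabbb => aaabbaabbb => abbbaabbb => aabaabbb => bbaabbb => aaabbb => abbbb => aabb => bbb => ab
  | bab
  | bbbaabaaa => abaabaaa => abaaa => aa => b

aa->b; aaa->ab; baa->; bb->a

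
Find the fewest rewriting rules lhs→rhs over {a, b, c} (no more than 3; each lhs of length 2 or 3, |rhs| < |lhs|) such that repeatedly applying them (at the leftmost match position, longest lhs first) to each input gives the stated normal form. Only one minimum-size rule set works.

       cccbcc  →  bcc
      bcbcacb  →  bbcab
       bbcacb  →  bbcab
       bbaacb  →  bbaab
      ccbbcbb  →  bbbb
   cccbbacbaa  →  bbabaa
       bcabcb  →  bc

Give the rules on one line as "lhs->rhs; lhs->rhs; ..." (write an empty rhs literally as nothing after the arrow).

  | cccbcc => ccbcc => cbcc => bcc
  | bcbcacb => bbcacb => bbcab
  | bbcacb => bbcab
  | bbaacb => bbaab

abb->; cb->b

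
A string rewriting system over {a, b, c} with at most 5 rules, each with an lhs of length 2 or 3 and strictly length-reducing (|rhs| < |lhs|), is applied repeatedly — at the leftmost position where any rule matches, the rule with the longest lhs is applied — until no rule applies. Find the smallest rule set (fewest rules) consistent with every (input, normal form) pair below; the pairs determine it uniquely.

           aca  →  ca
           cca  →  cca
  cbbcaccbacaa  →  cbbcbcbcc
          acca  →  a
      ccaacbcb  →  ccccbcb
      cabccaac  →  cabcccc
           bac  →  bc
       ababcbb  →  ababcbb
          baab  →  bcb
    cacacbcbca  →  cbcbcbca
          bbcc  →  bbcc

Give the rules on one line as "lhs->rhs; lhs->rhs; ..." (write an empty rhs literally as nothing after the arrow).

  | aca => ca
  | cca
  | cbbcaccbacaa => cbbcbcbacaa => cbbcbcbcaa => cbbcbcbcc
  | acca => a

aa->c; ac->c; acc->; cac->cb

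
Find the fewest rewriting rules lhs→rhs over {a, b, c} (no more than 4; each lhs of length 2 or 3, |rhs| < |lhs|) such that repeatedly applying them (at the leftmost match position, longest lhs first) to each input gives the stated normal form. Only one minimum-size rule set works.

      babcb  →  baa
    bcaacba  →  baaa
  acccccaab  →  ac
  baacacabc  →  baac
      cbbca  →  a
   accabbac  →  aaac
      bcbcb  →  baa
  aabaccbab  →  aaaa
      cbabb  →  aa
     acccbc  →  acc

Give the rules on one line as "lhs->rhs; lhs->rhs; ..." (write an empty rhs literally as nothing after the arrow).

  | babcb => bacb => baa
  | bcaacba => bacba => baaa
  | acccccaab => accccab => acccb => acca => ac
  | baacacabc => baacabc => baabc => baac

ab->a; ca->; cb->a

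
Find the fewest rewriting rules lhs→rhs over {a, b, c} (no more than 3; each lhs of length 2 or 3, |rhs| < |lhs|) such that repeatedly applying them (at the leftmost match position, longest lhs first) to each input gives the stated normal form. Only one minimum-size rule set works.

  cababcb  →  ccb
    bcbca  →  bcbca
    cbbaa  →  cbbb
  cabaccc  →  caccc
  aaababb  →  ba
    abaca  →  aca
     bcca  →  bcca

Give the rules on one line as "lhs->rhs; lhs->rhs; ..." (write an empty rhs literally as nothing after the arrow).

  | cababcb => cabcb => ccb
  | bcbca
  | cbbaa => cbbb
  | cabaccc => caccc

aa->b; ab->; abb->a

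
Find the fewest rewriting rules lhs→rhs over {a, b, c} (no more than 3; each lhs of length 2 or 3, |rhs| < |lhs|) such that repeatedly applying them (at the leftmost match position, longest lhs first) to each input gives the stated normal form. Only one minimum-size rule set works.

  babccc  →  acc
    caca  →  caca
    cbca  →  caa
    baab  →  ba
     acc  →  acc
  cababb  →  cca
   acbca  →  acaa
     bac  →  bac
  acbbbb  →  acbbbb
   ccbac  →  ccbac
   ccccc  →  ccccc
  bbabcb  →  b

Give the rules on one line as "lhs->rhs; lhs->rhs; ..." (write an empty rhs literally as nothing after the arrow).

ab->; abb->ca; bc->a

  | babccc => bccc => acc
  | caca
  | cbca => caa
  | baab => ba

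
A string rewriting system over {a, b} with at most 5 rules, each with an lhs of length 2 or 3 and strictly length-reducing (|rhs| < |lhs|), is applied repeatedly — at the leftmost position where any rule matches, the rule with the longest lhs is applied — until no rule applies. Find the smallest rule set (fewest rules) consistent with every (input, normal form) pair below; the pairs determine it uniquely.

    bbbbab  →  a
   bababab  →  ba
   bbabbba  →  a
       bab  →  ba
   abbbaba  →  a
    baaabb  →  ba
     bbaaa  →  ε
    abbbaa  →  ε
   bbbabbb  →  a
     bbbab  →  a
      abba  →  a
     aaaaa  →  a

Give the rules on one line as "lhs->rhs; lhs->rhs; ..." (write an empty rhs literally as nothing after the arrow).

aa->; ab->a; aba->a; bb->a

  | bbbbab => abbab => abab => ab => a
  | bababab => babab => bab => ba
  | bbabbba => aabbba => bbba => aba => a
  | bab => ba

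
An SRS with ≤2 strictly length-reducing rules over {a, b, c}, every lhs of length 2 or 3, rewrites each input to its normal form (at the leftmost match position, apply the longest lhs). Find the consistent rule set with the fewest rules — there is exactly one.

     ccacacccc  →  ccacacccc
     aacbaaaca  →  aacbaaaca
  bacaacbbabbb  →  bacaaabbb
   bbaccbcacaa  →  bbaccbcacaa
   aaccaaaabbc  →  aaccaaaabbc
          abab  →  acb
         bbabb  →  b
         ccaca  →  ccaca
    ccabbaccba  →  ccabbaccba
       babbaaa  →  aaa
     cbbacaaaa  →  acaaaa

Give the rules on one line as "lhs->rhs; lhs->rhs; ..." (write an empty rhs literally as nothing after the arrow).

  | ccacacccc
  | aacbaaaca
  | bacaacbbabbb => bacaaabbb
  | bbaccbcacaa

bab->cb; cbb->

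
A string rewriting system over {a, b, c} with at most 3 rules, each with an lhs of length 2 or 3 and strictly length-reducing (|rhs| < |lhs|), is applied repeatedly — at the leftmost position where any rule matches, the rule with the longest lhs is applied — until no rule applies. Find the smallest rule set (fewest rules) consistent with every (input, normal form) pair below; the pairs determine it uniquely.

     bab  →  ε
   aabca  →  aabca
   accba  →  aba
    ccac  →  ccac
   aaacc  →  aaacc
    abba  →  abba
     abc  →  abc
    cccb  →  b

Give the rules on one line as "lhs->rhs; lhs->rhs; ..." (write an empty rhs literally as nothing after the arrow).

bab->; cb->b

  | bab => ε
  | aabca
  | accba => acba => aba
  | ccac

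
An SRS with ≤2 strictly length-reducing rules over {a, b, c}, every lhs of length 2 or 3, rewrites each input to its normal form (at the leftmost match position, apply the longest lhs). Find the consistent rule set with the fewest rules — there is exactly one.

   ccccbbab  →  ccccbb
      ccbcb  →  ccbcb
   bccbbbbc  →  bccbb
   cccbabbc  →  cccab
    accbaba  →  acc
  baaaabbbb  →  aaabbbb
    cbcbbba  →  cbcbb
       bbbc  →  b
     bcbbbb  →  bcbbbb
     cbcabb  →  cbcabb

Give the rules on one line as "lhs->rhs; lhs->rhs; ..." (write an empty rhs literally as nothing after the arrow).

ba->; bbc->ab

  | ccccbbab => ccccbb
  | ccbcb
  | bccbbbbc => bccbbab => bccbb
  | cccbabbc => cccbbc => cccab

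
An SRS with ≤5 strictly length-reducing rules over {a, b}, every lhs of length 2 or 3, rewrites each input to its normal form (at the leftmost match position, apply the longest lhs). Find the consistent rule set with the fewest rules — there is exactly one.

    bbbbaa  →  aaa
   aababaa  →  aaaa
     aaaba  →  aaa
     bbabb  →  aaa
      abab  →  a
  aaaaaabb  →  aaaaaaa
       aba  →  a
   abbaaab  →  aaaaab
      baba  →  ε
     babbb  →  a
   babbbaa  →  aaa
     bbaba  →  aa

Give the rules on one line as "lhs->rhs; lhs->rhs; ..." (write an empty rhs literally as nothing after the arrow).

  | bbbbaa => bbbaa => bbaa => aaa
  | aababaa => abbbaa => abbaa => aaaa
  | aaaba => aabb => aaa
  | bbabb => aabb => aaa

aba->bb; ba->; bb->a; bbb->bb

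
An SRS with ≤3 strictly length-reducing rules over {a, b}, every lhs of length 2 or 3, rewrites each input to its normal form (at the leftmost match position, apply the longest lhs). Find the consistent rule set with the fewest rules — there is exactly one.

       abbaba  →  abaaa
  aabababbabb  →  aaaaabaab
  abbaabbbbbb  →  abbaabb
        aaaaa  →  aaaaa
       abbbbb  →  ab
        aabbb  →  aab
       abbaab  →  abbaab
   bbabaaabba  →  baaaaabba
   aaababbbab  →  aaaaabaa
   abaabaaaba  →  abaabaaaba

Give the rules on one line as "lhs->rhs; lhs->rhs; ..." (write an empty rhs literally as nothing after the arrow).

  | abbaba => abaaa
  | aabababbabb => aaaaabbabb => aaaaabaab
  | abbaabbbbbb => abbaabbbb => abbaabb
  | aaaaa

bab->aa; bbb->b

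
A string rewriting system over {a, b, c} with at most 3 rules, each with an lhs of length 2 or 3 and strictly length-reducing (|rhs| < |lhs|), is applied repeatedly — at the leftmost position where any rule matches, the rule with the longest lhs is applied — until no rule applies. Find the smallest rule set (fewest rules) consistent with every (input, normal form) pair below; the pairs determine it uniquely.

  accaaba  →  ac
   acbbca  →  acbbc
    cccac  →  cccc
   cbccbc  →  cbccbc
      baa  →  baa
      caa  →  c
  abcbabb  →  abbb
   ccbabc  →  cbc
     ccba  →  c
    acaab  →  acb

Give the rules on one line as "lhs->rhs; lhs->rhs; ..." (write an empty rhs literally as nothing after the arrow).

  | accaaba => accaba => accba => ac
  | acbbca => acbbc
  | cccac => cccc
  | cbccbc

ca->c; cba->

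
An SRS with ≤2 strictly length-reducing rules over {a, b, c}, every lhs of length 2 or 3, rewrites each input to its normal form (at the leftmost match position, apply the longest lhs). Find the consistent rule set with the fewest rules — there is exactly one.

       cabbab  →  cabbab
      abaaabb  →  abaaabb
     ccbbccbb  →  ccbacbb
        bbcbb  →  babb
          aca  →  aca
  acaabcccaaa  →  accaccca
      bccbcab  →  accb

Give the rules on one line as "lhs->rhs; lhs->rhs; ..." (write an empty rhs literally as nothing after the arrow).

bc->a; caa->cc

  | cabbab
  | abaaabb
  | ccbbccbb => ccbacbb
  | bbcbb => babb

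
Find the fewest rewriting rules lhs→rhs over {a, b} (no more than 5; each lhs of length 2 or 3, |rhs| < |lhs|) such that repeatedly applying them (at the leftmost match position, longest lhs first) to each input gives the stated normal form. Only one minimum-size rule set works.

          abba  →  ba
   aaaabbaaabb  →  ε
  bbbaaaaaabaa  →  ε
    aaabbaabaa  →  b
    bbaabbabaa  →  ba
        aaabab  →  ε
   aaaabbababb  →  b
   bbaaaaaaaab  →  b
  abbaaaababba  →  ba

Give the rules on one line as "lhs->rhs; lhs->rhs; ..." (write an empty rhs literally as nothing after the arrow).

  | abba => ba
  | aaaabbaaabb => baabbaaabb => bbbbaaabb => bbaaabb => aaabb => babb => ab => ε
  | bbbaaaaaabaa => baaaaaabaa => bbaaaabaa => aaaabaa => baabaa => bbbaa => baa => bb => ε
  | aaabbaabaa => babbaabaa => abaabaa => aabaa => bbaa => aa => b

aa->b; ab->; bab->a; bb->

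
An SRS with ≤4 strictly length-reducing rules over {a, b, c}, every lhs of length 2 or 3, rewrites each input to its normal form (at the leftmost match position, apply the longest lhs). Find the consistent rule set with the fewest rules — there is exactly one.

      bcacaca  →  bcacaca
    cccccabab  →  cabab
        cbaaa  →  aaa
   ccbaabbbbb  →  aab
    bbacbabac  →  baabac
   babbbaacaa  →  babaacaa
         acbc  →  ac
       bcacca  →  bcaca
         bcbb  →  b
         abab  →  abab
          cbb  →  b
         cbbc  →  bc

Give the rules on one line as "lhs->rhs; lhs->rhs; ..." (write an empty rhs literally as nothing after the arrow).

bb->b; cb->; cc->c

  | bcacaca
  | cccccabab => ccccabab => cccabab => ccabab => cabab
  | cbaaa => aaa
  | ccbaabbbbb => cbaabbbbb => aabbbbb => aabbbb => aabbb => aabb => aab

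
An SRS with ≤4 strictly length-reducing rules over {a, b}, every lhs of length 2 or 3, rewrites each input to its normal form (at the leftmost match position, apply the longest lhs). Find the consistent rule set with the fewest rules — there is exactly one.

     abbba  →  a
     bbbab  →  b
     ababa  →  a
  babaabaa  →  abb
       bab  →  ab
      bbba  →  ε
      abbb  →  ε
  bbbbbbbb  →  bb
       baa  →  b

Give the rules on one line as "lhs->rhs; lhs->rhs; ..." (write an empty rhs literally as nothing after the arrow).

aa->; ba->a; baa->b; bbb->a

  | abbba => aaa => a
  | bbbab => aab => b
  | ababa => aaba => ba => a
  | babaabaa => abaabaa => abbaa => abb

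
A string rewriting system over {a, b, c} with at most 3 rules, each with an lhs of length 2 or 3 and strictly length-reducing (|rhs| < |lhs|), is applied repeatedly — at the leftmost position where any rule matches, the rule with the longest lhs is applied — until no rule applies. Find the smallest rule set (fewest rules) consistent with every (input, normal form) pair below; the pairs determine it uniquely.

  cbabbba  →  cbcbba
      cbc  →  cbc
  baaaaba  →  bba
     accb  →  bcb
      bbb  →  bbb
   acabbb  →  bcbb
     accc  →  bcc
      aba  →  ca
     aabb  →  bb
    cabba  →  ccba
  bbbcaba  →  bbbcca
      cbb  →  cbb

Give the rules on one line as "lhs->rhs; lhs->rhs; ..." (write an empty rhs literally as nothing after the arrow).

ab->c; ac->b

  | cbabbba => cbcbba
  | cbc
  | baaaaba => baaaca => baaba => baca => bba
  | accb => bcb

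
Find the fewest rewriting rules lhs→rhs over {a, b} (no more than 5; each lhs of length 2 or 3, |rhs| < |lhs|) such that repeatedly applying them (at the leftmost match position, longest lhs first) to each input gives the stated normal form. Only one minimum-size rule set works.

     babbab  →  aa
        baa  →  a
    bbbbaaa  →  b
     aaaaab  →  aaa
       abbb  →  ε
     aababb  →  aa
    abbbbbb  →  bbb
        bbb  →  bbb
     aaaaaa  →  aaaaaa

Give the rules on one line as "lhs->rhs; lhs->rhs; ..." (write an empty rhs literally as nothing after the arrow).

  | babbab => abab => aa
  | baa => a
  | bbbbaaa => bbbaa => bba => b
  | aaaaab => aaa

aab->; abb->aa; ba->; bab->a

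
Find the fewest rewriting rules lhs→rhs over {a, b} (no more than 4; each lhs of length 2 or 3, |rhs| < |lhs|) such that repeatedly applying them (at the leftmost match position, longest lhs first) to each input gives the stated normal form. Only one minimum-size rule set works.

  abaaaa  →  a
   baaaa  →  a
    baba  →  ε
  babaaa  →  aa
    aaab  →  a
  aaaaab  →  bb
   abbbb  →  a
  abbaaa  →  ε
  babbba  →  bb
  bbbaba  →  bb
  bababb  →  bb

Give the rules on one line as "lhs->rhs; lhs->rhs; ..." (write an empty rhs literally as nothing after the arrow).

  | abaaaa => bbaaa => baa => a
  | baaaa => aaa => ab => a
  | baba => ba => ε
  | babaaa => baaa => aa

aaa->ab; ab->a; aba->bb; ba->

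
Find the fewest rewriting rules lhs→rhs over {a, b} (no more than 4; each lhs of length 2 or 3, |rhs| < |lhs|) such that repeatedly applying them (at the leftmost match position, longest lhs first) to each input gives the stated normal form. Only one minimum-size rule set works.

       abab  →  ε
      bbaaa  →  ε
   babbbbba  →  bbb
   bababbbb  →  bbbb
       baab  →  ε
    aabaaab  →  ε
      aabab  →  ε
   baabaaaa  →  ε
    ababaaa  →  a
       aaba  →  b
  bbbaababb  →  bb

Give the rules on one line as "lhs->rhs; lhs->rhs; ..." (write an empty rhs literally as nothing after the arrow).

aa->; aab->ba; ab->; bba->

  | abab => ab => ε
  | bbaaa => aa => ε
  | babbbbba => bbbbba => bbb
  | bababbbb => babbbb => bbbb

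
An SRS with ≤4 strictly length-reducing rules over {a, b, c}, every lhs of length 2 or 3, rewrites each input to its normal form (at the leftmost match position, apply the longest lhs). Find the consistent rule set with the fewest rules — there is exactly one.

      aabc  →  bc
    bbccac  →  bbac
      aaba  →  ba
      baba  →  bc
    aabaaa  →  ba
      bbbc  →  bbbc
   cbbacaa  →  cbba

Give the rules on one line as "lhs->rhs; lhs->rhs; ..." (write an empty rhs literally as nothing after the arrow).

  | aabc => bc
  | bbccac => bbcac => bbac
  | aaba => ba
  | baba => bc

aa->; aba->c; ca->a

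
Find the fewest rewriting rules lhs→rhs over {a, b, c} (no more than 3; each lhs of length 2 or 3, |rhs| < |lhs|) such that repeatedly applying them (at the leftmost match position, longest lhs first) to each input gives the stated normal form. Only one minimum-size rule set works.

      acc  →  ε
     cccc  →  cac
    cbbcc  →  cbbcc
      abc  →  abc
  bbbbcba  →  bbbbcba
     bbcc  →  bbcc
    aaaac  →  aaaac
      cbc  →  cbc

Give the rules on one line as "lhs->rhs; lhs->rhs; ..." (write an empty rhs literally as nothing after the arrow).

acc->; ccc->ca

  | acc => ε
  | cccc => cac
  | cbbcc
  | abc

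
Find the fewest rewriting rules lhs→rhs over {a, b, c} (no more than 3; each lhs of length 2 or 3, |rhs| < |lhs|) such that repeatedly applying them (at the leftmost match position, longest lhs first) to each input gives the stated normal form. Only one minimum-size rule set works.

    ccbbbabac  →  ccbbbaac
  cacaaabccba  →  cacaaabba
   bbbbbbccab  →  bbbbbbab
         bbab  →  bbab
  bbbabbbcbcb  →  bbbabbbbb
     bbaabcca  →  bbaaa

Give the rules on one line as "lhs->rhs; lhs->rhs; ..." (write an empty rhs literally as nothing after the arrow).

  | ccbbbabac => ccbbbaac
  | cacaaabccba => cacaaabcba => cacaaabba
  | bbbbbbccab => bbbbbbcab => bbbbbbab
  | bbab

aba->aa; bc->b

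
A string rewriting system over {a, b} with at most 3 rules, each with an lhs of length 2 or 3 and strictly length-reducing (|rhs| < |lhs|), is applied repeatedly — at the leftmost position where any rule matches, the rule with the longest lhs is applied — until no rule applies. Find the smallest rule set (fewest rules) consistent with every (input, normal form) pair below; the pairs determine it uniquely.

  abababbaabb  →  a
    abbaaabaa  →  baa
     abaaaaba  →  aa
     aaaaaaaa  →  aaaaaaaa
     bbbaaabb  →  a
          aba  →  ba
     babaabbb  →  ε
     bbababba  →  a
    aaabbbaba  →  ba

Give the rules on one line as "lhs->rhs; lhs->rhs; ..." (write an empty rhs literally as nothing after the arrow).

  | abababbaabb => bababbaabb => bbabbaabb => aabbaabb => abbaabb => bbaabb => aaabb => aabb => abb => bb => a
  | abbaaabaa => bbaaabaa => aaaabaa => aaabaa => aabaa => abaa => baa
  | abaaaaba => baaaaba => baaaba => baaba => baba => bba => aa
  | aaaaaaaa

ab->b; bb->a; bbb->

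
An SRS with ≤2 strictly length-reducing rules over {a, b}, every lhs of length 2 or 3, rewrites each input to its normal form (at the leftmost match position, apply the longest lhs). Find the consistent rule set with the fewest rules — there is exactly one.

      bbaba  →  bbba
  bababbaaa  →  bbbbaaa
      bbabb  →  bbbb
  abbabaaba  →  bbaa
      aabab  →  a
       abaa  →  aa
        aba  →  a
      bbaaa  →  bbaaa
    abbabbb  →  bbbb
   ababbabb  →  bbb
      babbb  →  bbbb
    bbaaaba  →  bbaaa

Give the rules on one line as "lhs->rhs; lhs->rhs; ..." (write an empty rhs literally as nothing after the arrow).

  | bbaba => bbba
  | bababbaaa => bbabbaaa => bbbbaaa
  | bbabb => bbbb
  | abbabaaba => babaaba => bbaaba => bbaa

ab->; bab->bb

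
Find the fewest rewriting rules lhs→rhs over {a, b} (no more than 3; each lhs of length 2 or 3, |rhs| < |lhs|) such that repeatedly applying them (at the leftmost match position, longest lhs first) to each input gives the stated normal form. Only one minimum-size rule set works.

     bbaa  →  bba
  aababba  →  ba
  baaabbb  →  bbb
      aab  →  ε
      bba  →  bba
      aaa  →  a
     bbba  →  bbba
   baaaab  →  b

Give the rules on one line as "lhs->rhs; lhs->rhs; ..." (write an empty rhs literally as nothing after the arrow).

  | bbaa => bba
  | aababba => ababba => abba => ba
  | baaabbb => baabbb => babbb => bbb
  | aab => ab => ε

aa->a; ab->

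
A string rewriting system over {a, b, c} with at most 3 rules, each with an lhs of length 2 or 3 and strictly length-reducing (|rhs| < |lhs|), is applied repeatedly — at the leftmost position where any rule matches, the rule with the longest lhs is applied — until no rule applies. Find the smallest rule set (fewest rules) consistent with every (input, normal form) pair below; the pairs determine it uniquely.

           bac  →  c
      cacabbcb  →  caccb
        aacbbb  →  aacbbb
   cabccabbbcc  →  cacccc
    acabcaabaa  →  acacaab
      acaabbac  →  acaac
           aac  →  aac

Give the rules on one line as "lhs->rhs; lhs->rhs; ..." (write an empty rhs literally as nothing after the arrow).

  | bac => bc => c
  | cacabbcb => caccb
  | aacbbb
  | cabccabbbcc => caccabbbcc => caccbcc => cacccc

abb->; ba->b; bc->c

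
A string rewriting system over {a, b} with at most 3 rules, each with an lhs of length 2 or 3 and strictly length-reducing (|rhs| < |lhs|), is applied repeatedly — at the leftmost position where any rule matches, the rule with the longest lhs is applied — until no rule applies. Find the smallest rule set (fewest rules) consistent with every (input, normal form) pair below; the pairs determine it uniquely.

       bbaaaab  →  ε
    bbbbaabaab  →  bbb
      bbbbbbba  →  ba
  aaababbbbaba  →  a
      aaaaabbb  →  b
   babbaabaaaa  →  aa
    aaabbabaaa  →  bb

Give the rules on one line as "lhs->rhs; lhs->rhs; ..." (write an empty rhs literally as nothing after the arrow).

  | bbaaaab => aaaab => bbab => ab => ε
  | bbbbaabaab => bbaabaab => aabaab => aaab => bbb
  | bbbbbbba => bbbbba => bbba => ba
  | aaababbbbaba => bbbabbbbaba => babbbbaba => bbbbaba => bbaba => aba => a

aaa->bb; ab->; bba->a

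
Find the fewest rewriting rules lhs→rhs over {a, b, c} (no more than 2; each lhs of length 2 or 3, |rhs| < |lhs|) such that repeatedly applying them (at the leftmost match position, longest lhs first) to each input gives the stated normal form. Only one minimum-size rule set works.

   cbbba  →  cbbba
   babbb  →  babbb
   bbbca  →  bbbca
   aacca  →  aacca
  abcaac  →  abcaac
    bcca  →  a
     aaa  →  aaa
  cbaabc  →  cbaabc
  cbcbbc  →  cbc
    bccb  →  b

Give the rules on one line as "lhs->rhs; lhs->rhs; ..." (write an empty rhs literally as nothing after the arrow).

  | cbbba
  | babbb
  | bbbca
  | aacca

bcb->; bcc->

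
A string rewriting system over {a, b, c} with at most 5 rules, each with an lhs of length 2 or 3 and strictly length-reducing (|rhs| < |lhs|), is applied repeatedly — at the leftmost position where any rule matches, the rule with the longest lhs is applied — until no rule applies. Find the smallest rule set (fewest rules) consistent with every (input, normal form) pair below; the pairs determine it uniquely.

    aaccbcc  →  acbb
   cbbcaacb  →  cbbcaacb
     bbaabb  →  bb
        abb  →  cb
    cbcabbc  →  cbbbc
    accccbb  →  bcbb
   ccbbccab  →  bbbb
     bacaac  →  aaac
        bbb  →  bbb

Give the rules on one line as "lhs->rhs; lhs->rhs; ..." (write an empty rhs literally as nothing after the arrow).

ab->c; ba->; bac->a; cc->b

  | aaccbcc => aabbcc => acbcc => acbb
  | cbbcaacb
  | bbaabb => babb => bb
  | abb => cb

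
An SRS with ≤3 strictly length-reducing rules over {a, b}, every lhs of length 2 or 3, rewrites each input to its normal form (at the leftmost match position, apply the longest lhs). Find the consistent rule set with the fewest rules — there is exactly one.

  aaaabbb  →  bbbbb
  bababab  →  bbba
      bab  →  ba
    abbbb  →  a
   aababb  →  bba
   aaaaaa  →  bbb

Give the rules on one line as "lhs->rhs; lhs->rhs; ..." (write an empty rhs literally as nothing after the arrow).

  | aaaabbb => baabbb => bbbbb
  | bababab => baabab => bbbab => bbba
  | bab => ba
  | abbbb => abbb => abb => ab => a

aa->b; ab->a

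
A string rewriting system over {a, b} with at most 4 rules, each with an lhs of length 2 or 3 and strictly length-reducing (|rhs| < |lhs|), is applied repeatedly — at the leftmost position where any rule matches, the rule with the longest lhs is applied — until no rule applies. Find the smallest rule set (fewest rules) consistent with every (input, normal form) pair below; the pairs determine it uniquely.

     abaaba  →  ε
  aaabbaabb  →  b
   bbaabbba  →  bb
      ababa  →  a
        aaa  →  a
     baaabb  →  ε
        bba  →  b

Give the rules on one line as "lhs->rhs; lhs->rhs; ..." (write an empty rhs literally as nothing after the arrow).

aa->; aab->a; ab->; ba->

  | abaaba => aaba => aa => ε
  | aaabbaabb => abbaabb => baabb => abb => b
  | bbaabbba => babbba => bbba => bb
  | ababa => aba => a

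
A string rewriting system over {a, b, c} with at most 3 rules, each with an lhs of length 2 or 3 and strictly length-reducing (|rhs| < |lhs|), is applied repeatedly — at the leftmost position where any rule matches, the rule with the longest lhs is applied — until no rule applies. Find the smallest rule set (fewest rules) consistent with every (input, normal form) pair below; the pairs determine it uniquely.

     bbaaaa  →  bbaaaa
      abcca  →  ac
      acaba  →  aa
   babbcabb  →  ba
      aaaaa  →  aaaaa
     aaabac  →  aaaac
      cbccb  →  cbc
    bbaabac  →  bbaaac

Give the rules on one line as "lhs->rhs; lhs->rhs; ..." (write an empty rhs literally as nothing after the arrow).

ab->a; ca->; ccb->c

  | bbaaaa
  | abcca => acca => ac
  | acaba => aba => aa
  | babbcabb => babcabb => bacabb => babb => bab => ba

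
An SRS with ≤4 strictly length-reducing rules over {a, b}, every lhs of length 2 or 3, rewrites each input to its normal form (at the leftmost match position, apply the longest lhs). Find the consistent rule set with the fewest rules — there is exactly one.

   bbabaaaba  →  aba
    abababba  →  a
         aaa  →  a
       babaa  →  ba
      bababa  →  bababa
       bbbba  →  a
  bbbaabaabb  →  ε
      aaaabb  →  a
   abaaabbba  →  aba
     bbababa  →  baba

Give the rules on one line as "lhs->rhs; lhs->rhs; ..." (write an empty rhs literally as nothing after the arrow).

aa->; baa->; bb->a

  | bbabaaaba => aabaaaba => baaaba => aba
  | abababba => ababaaa => abaa => a
  | aaa => a
  | babaa => ba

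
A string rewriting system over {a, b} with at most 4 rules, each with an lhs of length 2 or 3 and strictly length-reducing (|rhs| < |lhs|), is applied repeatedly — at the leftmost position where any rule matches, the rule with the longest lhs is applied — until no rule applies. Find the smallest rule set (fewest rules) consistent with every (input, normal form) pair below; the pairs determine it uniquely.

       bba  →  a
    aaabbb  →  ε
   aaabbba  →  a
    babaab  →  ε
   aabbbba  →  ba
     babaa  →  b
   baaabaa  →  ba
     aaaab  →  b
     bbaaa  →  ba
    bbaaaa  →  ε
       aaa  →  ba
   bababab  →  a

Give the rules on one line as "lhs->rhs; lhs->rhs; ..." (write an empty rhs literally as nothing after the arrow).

aa->b; abb->ba; bab->; bb->

  | bba => a
  | aaabbb => babbb => bb => ε
  | aaabbba => babbba => bba => a
  | babaab => aab => bb => ε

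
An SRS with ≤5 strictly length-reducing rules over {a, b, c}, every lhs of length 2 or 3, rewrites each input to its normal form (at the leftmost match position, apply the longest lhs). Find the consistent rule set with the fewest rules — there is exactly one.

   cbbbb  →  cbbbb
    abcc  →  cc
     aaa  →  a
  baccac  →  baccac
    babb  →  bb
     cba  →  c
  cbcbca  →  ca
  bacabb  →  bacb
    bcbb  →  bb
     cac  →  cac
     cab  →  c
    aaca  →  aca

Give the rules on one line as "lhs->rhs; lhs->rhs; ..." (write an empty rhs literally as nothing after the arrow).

  | cbbbb
  | abcc => cc
  | aaa => aa => a
  | baccac

aa->a; ab->; bc->; cba->c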